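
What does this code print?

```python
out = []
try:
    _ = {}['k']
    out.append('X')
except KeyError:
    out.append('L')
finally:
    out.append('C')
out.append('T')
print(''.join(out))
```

Execution trace: 'L' (except KeyError) → 'C' (finally) → 'T' (after the try/except). Output: LCT

Answer: LCT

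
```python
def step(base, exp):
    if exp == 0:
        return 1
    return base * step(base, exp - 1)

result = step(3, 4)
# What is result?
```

step(3, 4) = 3 * 3 * 3 * 3 = 81

Answer: 81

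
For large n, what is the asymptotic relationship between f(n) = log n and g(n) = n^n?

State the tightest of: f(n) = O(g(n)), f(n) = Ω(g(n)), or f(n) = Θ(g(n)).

log n vs n^n: f(n) = O(g(n)) but not Ω(g(n)) — n^n grows strictly faster than log n.

Answer: f(n) = O(g(n)) but not Ω(g(n)) — n^n grows strictly faster than log n.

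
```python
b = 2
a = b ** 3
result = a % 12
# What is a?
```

Trace:
`b = 2` → b = 2
`a = b ** 3` → a = 8
`result = a % 12` → result = 8
So a = 8

Answer: 8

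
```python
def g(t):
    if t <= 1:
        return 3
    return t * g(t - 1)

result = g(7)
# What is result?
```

g(7) = 7 * 6 * 5 * 4 * 3 * 2 * 3 = 15120

Answer: 15120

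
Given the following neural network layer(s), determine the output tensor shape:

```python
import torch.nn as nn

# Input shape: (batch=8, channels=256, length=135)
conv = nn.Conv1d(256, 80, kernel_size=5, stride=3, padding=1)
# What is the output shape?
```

Input: (8, 256, 135) -> Output: (8, 80, 45)

Answer: (8, 80, 45)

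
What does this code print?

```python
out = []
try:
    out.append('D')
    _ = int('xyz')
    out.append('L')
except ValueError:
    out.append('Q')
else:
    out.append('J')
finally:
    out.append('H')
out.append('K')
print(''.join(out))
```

Execution trace: 'D' (try body) → 'Q' (except ValueError) → 'H' (finally) → 'K' (after the try/except). Output: DQHK

Answer: DQHK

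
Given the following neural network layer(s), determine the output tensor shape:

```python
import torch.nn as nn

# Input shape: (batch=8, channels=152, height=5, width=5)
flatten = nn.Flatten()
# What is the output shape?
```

Input: (8, 152, 5, 5) -> Output: (8, 3800)

Answer: (8, 3800)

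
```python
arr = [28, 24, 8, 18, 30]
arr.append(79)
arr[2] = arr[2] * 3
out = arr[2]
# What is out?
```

Trace:
`arr = [28, 24, 8, 18, 30]` → arr = [28, 24, 8, 18, 30]
`arr.append(79)` → arr = [28, 24, 8, 18, 30, 79]
`arr[2] = arr[2] * 3` → arr = [28, 24, 24, 18, 30, 79]
`out = arr[2]` → out = 24
So out = 24

Answer: 24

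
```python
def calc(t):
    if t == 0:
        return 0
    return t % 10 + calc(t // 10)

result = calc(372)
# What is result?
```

Sum of digits of 372: 2 + 7 + 3 = 12

Answer: 12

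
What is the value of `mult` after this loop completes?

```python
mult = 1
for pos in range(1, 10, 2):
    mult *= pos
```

Product of 1, 3, 5, ... up to 9
`mult` takes the values: 1 → 3 → 15 → 105 → 945

Answer: 945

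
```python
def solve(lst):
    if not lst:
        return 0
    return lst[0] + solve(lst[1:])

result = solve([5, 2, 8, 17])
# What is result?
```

5 + 2 + 8 + 17 + 0 = 32

Answer: 32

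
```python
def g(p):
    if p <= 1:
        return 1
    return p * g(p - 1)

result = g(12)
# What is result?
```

g(12) = 12 * 11 * 10 * 9 * 8 * 7 * 6 * 5 * 4 * 3 * 2 * 1 = 479001600

Answer: 479001600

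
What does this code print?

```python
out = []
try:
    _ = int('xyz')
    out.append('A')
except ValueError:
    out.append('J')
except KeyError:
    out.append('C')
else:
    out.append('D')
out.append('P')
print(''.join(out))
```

Execution trace: 'J' (except ValueError) → 'P' (after the try/except). Output: JP

Answer: JP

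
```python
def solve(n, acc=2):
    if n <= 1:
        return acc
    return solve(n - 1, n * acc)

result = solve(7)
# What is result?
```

Accumulator trace (n, acc): (7, 2) -> (6, 14) -> (5, 84) -> (4, 420) -> (3, 1680) -> (2, 5040) -> (1, 10080) -> return 10080

Answer: 10080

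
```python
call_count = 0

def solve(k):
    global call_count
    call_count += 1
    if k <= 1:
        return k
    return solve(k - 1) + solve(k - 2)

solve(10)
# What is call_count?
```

Calls(k) = 1 + Calls(k-1) + Calls(k-2); Calls(0)=Calls(1)=1. For k=10 this gives 177.

Answer: 177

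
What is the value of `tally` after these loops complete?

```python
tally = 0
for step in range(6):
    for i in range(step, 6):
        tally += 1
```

Upper triangle: 6 + 5 + ... + 1
`tally` takes the values: 0 → 1 → 2 → 3 → 4 → 5 → 6 → 7 → 8 → 9 → 10 → 11 → 12 → 13 → 14 → 15 → 16 → 17 → 18 → 19 → 20 → 21

Answer: 21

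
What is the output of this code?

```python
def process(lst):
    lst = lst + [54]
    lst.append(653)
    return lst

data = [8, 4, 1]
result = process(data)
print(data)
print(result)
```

Key concept: rebinding parameter vs mutation.
Step by step:
`data = [8, 4, 1]` → data = [8, 4, 1]
`result = process(data)` → result = [8, 4, 1, 54, 653]
`print(data)` → prints [8, 4, 1]
`print(result)` → prints [8, 4, 1, 54, 653]

Answer:
[8, 4, 1]
[8, 4, 1, 54, 653]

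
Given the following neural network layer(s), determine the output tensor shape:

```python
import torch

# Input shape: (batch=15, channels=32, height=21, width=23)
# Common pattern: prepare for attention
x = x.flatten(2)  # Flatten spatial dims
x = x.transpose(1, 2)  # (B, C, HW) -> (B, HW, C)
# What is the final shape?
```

Input: (15, 32, 21, 23) -> after flatten(2): (15, 32, 483) -> Output: (15, 483, 32)

Answer: (15, 483, 32)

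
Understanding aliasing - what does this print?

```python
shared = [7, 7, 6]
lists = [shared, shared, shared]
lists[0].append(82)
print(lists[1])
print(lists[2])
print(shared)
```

Key concept: list of same reference.
Step by step:
`shared = [7, 7, 6]` → shared = [7, 7, 6]
`lists = [shared, shared, shared]` → lists = [[7, 7, 6], [7, 7, 6], [7, 7, 6]]
`lists[0].append(82)` → shared = [7, 7, 6, 82]; lists = [[7, 7, 6, 82], [7, 7, 6, 82], [7, 7, 6, 82]]
`print(lists[1])` → prints [7, 7, 6, 82]
`print(lists[2])` → prints [7, 7, 6, 82]
`print(shared)` → prints [7, 7, 6, 82]

Answer:
[7, 7, 6, 82]
[7, 7, 6, 82]
[7, 7, 6, 82]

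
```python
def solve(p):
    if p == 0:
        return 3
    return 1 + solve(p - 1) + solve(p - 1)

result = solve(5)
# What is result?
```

solve(p) = 1 + 2·solve(p-1), solve(0)=3. Closed form: (3+1)·2^5 - 1 = 127.

Answer: 127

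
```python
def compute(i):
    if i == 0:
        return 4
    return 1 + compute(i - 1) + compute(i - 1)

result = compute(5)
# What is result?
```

compute(i) = 1 + 2·compute(i-1), compute(0)=4. Closed form: (4+1)·2^5 - 1 = 159.

Answer: 159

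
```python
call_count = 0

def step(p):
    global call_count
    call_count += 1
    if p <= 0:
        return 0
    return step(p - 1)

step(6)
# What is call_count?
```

Linear recursion stepping by 1: 7 calls from p=6 down to ≤0.

Answer: 7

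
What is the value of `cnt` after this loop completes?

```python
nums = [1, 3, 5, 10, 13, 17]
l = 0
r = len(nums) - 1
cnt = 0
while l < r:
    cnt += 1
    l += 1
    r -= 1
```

Iterations until pointers meet (list length 6)
`cnt` takes the values: 0 → 1 → 2 → 3

Answer: 3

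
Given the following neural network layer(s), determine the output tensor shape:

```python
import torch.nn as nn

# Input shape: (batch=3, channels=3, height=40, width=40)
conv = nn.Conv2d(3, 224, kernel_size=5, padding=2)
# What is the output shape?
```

Input: (3, 3, 40, 40) -> Output: (3, 224, 40, 40)

Answer: (3, 224, 40, 40)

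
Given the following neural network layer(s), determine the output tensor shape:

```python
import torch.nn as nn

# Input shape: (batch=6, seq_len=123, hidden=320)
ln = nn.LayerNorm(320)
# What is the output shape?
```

Input: (6, 123, 320) -> Output: (6, 123, 320)

Answer: (6, 123, 320)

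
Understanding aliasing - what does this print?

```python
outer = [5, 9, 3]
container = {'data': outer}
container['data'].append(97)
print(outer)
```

Key concept: dict holds reference to list.
Step by step:
`outer = [5, 9, 3]` → outer = [5, 9, 3]
`container = {'data': outer}` → container = {'data': [5, 9, 3]}
`container['data'].append(97)` → outer = [5, 9, 3, 97]; container = {'data': [5, 9, 3, 97]}
`print(outer)` → prints [5, 9, 3, 97]

Answer: [5, 9, 3, 97]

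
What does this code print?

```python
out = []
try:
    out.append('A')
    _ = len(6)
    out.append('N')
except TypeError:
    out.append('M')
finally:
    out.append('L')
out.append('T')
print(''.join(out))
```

Execution trace: 'A' (try body) → 'M' (except TypeError) → 'L' (finally) → 'T' (after the try/except). Output: AMLT

Answer: AMLT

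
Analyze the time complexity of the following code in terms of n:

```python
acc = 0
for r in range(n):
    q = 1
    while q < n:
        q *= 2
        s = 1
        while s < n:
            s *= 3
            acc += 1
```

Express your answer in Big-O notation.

Each loop level contributes: n × log n × log n. Multiplying the contributions gives O(n log² n).

Answer: O(n log² n)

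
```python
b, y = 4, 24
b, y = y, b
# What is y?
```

Trace:
`b, y = 4, 24` → b = 4; y = 24
`b, y = y, b` → b = 24; y = 4
So y = 4

Answer: 4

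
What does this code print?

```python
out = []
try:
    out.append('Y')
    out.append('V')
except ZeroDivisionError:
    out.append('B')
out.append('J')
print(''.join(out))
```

Execution trace: 'Y' (try body) → 'V' (try body, no exception) → 'J' (after the try/except). Output: YVJ

Answer: YVJ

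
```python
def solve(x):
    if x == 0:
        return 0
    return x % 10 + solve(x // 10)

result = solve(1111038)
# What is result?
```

Sum of digits of 1111038: 8 + 3 + 0 + 1 + 1 + 1 + 1 = 15

Answer: 15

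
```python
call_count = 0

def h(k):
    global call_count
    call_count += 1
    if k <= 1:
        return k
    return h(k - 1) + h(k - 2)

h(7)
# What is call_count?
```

Calls(k) = 1 + Calls(k-1) + Calls(k-2); Calls(0)=Calls(1)=1. For k=7 this gives 41.

Answer: 41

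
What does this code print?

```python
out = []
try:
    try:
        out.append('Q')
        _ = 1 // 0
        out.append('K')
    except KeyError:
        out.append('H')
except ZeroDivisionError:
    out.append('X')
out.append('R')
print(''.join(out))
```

Execution trace: 'Q' (try body) → 'X' (outer except ZeroDivisionError) → 'R' (after the try/except). Output: QXR

Answer: QXR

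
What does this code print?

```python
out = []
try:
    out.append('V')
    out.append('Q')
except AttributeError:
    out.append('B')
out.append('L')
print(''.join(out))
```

Execution trace: 'V' (try body) → 'Q' (try body, no exception) → 'L' (after the try/except). Output: VQL

Answer: VQL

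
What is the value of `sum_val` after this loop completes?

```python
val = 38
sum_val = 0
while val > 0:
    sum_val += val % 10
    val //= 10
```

Sum digits of 38
`sum_val` takes the values: 0 → 8 → 11

Answer: 11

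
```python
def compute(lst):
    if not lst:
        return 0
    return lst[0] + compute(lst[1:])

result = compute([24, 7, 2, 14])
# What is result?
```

24 + 7 + 2 + 14 + 0 = 47

Answer: 47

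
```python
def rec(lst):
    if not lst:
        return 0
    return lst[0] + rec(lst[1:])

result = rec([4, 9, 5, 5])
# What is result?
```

4 + 9 + 5 + 5 + 0 = 23

Answer: 23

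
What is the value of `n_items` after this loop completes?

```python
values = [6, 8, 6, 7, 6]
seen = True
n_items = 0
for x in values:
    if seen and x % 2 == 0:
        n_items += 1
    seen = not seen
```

Count even values at even positions
`n_items` takes the values: 0 → 1 → 2 → 3

Answer: 3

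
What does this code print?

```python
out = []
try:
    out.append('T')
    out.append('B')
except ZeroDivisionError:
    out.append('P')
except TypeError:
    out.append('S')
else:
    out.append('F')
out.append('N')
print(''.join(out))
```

Execution trace: 'T' (try body) → 'B' (try body, no exception) → 'F' (else) → 'N' (after the try/except). Output: TBFN

Answer: TBFN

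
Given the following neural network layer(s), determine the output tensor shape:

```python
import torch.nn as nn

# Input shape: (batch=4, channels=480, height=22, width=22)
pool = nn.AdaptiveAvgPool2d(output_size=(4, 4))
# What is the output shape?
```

Input: (4, 480, 22, 22) -> Output: (4, 480, 4, 4)

Answer: (4, 480, 4, 4)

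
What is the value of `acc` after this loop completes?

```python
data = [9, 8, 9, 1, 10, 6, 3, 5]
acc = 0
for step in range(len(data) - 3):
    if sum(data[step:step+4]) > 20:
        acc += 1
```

Count windows with sum > 20
`acc` takes the values: 0 → 1 → 2 → 3 → 4

Answer: 4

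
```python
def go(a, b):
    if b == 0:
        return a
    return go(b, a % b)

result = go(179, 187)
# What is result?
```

go(179, 187) -> go(187, 179) -> go(179, 8) -> go(8, 3) -> go(3, 2) -> go(2, 1) -> go(1, 0) -> 1

Answer: 1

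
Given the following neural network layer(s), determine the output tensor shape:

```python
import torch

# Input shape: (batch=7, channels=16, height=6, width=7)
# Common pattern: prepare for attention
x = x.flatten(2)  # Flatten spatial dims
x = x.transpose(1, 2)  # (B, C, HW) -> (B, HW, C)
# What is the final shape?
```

Input: (7, 16, 6, 7) -> after flatten(2): (7, 16, 42) -> Output: (7, 42, 16)

Answer: (7, 42, 16)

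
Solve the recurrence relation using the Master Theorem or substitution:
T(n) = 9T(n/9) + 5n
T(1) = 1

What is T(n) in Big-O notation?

By Master Theorem: a=9, b=9, f(n)=5n. Since log_9(9) = 1 and f(n) = Θ(n^1), Case 2 applies. T(n) = O(n log n).

Answer: O(n log n)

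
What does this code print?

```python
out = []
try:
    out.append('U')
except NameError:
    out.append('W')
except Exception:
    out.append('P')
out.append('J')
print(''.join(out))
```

Execution trace: 'U' (try body, no exception) → 'J' (after the try/except). Output: UJ

Answer: UJ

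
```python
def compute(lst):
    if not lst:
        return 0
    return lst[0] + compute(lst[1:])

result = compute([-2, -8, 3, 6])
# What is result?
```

(-2) + (-8) + 3 + 6 + 0 = -1

Answer: -1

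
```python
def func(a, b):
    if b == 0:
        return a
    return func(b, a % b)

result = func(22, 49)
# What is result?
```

func(22, 49) -> func(49, 22) -> func(22, 5) -> func(5, 2) -> func(2, 1) -> func(1, 0) -> 1

Answer: 1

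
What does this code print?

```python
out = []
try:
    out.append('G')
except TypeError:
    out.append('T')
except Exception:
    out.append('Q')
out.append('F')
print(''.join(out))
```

Execution trace: 'G' (try body, no exception) → 'F' (after the try/except). Output: GF

Answer: GF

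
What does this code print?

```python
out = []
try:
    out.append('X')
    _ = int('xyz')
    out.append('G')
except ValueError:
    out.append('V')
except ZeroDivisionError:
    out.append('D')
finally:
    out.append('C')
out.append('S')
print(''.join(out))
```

Execution trace: 'X' (try body) → 'V' (except ValueError) → 'C' (finally) → 'S' (after the try/except). Output: XVCS

Answer: XVCS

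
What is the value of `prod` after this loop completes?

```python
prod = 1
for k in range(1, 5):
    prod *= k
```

4! = 24
`prod` takes the values: 1 → 2 → 6 → 24

Answer: 24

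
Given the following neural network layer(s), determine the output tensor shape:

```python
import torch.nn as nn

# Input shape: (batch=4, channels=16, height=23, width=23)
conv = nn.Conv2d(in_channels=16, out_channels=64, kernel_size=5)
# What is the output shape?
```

Input: (4, 16, 23, 23) -> Output: (4, 64, 19, 19)

Answer: (4, 64, 19, 19)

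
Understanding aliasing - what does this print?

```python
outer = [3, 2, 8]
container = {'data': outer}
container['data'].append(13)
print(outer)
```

Key concept: dict holds reference to list.
Step by step:
`outer = [3, 2, 8]` → outer = [3, 2, 8]
`container = {'data': outer}` → container = {'data': [3, 2, 8]}
`container['data'].append(13)` → outer = [3, 2, 8, 13]; container = {'data': [3, 2, 8, 13]}
`print(outer)` → prints [3, 2, 8, 13]

Answer: [3, 2, 8, 13]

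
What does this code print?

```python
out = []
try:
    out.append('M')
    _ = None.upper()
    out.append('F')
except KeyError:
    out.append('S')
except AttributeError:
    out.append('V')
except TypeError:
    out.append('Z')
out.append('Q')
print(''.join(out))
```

Execution trace: 'M' (try body) → 'V' (except AttributeError) → 'Q' (after the try/except). Output: MVQ

Answer: MVQ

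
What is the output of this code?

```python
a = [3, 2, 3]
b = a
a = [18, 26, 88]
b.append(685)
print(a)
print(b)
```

Key concept: rebinding vs mutation: a is rebound to a new list, b still points at the original.
Step by step:
`a = [3, 2, 3]` → a = [3, 2, 3]
`b = a` → b = [3, 2, 3] (same object as a)
`a = [18, 26, 88]` → a = [18, 26, 88]
`b.append(685)` → b = [3, 2, 3, 685]
`print(a)` → prints [18, 26, 88]
`print(b)` → prints [3, 2, 3, 685]

Answer:
[18, 26, 88]
[3, 2, 3, 685]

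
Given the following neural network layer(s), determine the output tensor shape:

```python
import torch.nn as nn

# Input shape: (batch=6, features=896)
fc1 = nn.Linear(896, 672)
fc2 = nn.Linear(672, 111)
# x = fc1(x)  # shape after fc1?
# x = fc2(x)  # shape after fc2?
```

Input: (6, 896) -> after fc1: (6, 672) -> Output: (6, 111)

Answer: (6, 111)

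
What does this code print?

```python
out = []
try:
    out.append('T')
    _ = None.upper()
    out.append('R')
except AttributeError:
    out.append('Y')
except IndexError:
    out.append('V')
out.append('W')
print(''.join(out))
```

Execution trace: 'T' (try body) → 'Y' (except AttributeError) → 'W' (after the try/except). Output: TYW

Answer: TYW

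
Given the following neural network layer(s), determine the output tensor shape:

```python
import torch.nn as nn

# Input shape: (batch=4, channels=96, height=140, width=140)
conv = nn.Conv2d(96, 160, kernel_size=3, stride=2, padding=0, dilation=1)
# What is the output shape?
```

Input: (4, 96, 140, 140) -> Output: (4, 160, 69, 69)

Answer: (4, 160, 69, 69)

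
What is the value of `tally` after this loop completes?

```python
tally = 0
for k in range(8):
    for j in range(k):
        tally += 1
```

Triangle number: 0+1+2+...+7
`tally` takes the values: 0 → 1 → 2 → 3 → 4 → 5 → 6 → 7 → 8 → 9 → 10 → 11 → 12 → 13 → 14 → 15 → 16 → 17 → 18 → 19 → 20 → 21 → 22 → 23 → 24 → 25 → 26 → 27 → 28

Answer: 28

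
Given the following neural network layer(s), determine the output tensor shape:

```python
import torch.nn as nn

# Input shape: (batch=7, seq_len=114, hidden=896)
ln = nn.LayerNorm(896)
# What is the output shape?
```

Input: (7, 114, 896) -> Output: (7, 114, 896)

Answer: (7, 114, 896)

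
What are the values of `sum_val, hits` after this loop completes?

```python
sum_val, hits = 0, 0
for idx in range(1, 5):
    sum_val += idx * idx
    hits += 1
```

Sum of squares and count
`sum_val, hits` takes the values: (0, 0) → (1, 0) → (1, 1) → (5, 1) → (5, 2) → (14, 2) → (14, 3) → (30, 3) → (30, 4)

Answer: 30, 4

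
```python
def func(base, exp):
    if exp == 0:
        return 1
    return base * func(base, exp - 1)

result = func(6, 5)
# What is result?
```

func(6, 5) = 6 * 6 * 6 * 6 * 6 = 7776

Answer: 7776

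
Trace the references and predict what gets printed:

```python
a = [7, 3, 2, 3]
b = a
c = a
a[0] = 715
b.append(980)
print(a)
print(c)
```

Key concept: multiple aliases.
Step by step:
`a = [7, 3, 2, 3]` → a = [7, 3, 2, 3]
`b = a` → b = [7, 3, 2, 3] (same object as a)
`c = a` → c = [7, 3, 2, 3] (same object as a, b)
`a[0] = 715` → a = [715, 3, 2, 3] (same object as b, c); b = [715, 3, 2, 3] (same object as a, c); c = [715, 3, 2, 3] (same object as a, b)
`b.append(980)` → a = [715, 3, 2, 3, 980] (same object as b, c); b = [715, 3, 2, 3, 980] (same object as a, c); c = [715, 3, 2, 3, 980] (same object as a, b)
`print(a)` → prints [715, 3, 2, 3, 980]
`print(c)` → prints [715, 3, 2, 3, 980]

Answer:
[715, 3, 2, 3, 980]
[715, 3, 2, 3, 980]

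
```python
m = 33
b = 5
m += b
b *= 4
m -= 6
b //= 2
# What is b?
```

Trace:
`m = 33` → m = 33
`b = 5` → b = 5
`m += b` → m = 38
`b *= 4` → b = 20
`m -= 6` → m = 32
`b //= 2` → b = 10
So b = 10

Answer: 10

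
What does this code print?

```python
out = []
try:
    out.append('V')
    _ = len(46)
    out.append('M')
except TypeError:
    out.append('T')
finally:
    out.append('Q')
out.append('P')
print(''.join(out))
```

Execution trace: 'V' (try body) → 'T' (except TypeError) → 'Q' (finally) → 'P' (after the try/except). Output: VTQP

Answer: VTQP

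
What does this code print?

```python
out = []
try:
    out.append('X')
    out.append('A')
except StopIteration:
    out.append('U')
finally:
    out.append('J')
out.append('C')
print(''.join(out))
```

Execution trace: 'X' (try body) → 'A' (try body, no exception) → 'J' (finally) → 'C' (after the try/except). Output: XAJC

Answer: XAJC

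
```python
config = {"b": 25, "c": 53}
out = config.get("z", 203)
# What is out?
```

Trace:
`config = {"b": 25, "c": 53}` → config = {'b': 25, 'c': 53}
`out = config.get("z", 203)` → out = 203
So out = 203

Answer: 203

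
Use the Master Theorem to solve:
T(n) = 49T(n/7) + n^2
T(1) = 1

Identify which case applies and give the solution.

a=49, b=7, f(n)=n^2. log_7(49) = 2. Since c=2 = 2, Case 2 applies: T(n) = Θ(n^log_b(a) · log n) = O(n^2 log n).

Answer: O(n^2 log n) - Case 2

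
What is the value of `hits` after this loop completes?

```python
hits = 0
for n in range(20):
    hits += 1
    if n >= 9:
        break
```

Loop breaks when n reaches 9, hits is 10
`hits` takes the values: 0 → 1 → 2 → 3 → 4 → 5 → 6 → 7 → 8 → 9 → 10

Answer: 10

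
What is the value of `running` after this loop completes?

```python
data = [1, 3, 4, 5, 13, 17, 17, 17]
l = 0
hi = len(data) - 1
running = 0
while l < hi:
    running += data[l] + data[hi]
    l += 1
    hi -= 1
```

Sum of pairs from ends
`running` takes the values: 0 → 18 → 38 → 59 → 77

Answer: 77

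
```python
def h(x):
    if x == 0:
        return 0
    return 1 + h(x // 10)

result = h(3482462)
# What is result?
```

Count of digits of 3482462: 7

Answer: 7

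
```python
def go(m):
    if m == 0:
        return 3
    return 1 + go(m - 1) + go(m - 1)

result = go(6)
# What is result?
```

go(m) = 1 + 2·go(m-1), go(0)=3. Closed form: (3+1)·2^6 - 1 = 255.

Answer: 255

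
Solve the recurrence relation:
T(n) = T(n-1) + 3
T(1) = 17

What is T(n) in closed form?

Unrolling: T(n) = T(1) + 3·(n-1) = 17 + 3(n-1) = 3n + 14.

Answer: T(n) = 3n + 14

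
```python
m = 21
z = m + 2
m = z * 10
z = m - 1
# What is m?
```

Trace:
`m = 21` → m = 21
`z = m + 2` → z = 23
`m = z * 10` → m = 230
`z = m - 1` → z = 229
So m = 230

Answer: 230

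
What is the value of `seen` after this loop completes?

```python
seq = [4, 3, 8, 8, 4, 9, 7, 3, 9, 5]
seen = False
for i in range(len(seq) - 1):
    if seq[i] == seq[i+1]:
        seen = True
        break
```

Check consecutive duplicates in [4, 3, 8, 8, 4, 9, 7, 3, 9, 5]
`seen` takes the values: False → True

Answer: True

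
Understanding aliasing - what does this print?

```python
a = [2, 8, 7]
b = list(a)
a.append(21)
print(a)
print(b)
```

Key concept: list() constructor creates copy.
Step by step:
`a = [2, 8, 7]` → a = [2, 8, 7]
`b = list(a)` → b = [2, 8, 7]
`a.append(21)` → a = [2, 8, 7, 21]
`print(a)` → prints [2, 8, 7, 21]
`print(b)` → prints [2, 8, 7]

Answer:
[2, 8, 7, 21]
[2, 8, 7]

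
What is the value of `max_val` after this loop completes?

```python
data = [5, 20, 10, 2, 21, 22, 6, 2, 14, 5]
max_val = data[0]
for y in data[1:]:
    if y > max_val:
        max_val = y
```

Maximum of [5, 20, 10, 2, 21, 22, 6, 2, 14, 5]
`max_val` takes the values: 5 → 20 → 21 → 22

Answer: 22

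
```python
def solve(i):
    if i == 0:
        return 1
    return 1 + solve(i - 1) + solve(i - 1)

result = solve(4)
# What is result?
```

solve(i) = 1 + 2·solve(i-1), solve(0)=1. Closed form: (1+1)·2^4 - 1 = 31.

Answer: 31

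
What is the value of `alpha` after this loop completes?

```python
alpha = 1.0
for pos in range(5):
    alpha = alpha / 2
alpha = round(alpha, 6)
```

Halving LR 5 times: 1 / 2^5
`alpha` takes the values: 1.0 → 0.5 → 0.25 → 0.125 → 0.0625 → 0.03125

Answer: 0.03125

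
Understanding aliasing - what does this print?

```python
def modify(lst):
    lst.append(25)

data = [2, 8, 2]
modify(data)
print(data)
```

Key concept: function modifies passed list.
Step by step:
`data = [2, 8, 2]` → data = [2, 8, 2]
`modify(data)` → data = [2, 8, 2, 25]
`print(data)` → prints [2, 8, 2, 25]

Answer: [2, 8, 2, 25]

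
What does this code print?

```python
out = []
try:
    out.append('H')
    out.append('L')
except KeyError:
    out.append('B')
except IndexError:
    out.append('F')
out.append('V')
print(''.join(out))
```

Execution trace: 'H' (try body) → 'L' (try body, no exception) → 'V' (after the try/except). Output: HLV

Answer: HLV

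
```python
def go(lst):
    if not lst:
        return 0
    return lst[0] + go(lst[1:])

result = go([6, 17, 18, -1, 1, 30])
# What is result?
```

6 + 17 + 18 + (-1) + 1 + 30 + 0 = 71

Answer: 71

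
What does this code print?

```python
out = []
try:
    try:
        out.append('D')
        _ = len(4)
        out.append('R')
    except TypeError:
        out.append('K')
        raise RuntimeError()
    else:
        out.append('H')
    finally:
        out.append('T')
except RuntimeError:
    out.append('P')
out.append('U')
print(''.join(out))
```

Execution trace: 'D' (inner try body) → 'K' (inner except TypeError) → 'T' (inner finally) → 'P' (outer except RuntimeError) → 'U' (after the try/except). Output: DKTPU

Answer: DKTPU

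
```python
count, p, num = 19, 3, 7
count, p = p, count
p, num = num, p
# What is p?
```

Trace:
`count, p, num = 19, 3, 7` → count = 19; p = 3; num = 7
`count, p = p, count` → count = 3; p = 19
`p, num = num, p` → p = 7; num = 19
So p = 7

Answer: 7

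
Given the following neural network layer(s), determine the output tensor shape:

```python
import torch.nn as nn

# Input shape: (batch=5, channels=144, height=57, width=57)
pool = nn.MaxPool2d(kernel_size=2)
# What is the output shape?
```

Input: (5, 144, 57, 57) -> Output: (5, 144, 28, 28)

Answer: (5, 144, 28, 28)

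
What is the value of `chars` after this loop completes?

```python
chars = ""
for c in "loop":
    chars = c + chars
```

Reverse 'loop'
`chars` takes the values: "" → "l" → "ol" → "ool" → "pool"

Answer: "pool"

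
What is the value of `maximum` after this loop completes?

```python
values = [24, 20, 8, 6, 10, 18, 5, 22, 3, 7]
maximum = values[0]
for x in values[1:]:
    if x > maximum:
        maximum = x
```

Maximum of [24, 20, 8, 6, 10, 18, 5, 22, 3, 7]
`maximum` takes the values: 24

Answer: 24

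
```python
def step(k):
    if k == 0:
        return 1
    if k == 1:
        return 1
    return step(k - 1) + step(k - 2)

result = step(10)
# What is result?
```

Build up from base cases: step(0)=1, step(1)=1, step(2)=2, step(3)=3, step(4)=5, step(5)=8, step(6)=13, ..., step(10)=89

Answer: 89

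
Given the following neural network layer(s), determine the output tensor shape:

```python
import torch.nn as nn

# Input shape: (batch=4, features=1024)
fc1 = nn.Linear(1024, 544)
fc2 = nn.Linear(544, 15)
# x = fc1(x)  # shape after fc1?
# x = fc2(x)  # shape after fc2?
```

Input: (4, 1024) -> after fc1: (4, 544) -> Output: (4, 15)

Answer: (4, 15)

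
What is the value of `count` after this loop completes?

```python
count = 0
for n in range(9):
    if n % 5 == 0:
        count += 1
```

Count numbers divisible by 5 in range(9)
`count` takes the values: 0 → 1 → 2

Answer: 2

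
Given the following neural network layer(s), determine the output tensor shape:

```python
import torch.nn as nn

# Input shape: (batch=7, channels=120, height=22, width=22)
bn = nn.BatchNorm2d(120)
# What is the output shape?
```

Input: (7, 120, 22, 22) -> Output: (7, 120, 22, 22)

Answer: (7, 120, 22, 22)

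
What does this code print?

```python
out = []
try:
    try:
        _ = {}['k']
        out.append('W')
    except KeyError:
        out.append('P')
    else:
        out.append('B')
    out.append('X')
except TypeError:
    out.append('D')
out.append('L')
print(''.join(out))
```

Execution trace: 'P' (inner except KeyError) → 'X' (try body, no exception) → 'L' (after the try/except). Output: PXL

Answer: PXL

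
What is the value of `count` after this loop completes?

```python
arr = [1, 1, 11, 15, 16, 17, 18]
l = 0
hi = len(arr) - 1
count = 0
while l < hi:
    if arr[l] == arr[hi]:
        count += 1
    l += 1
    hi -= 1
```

Count matching pairs from ends
`count` takes the values: 0

Answer: 0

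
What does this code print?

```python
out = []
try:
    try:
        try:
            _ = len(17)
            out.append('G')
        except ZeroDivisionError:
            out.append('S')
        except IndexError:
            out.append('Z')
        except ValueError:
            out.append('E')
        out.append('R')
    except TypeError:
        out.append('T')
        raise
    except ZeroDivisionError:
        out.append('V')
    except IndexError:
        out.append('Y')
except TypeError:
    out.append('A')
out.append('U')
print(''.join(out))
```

Execution trace: 'T' (except TypeError) → 'A' (outer except TypeError) → 'U' (after the try/except). Output: TAU

Answer: TAU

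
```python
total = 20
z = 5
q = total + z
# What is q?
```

Trace:
`total = 20` → total = 20
`z = 5` → z = 5
`q = total + z` → q = 25
So q = 25

Answer: 25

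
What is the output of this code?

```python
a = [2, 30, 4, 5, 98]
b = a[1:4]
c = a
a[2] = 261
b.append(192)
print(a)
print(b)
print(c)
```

Key concept: slice vs alias.
Step by step:
`a = [2, 30, 4, 5, 98]` → a = [2, 30, 4, 5, 98]
`b = a[1:4]` → b = [30, 4, 5]
`c = a` → c = [2, 30, 4, 5, 98] (same object as a)
`a[2] = 261` → a = [2, 30, 261, 5, 98] (same object as c); c = [2, 30, 261, 5, 98] (same object as a)
`b.append(192)` → b = [30, 4, 5, 192]
`print(a)` → prints [2, 30, 261, 5, 98]
`print(b)` → prints [30, 4, 5, 192]
`print(c)` → prints [2, 30, 261, 5, 98]

Answer:
[2, 30, 261, 5, 98]
[30, 4, 5, 192]
[2, 30, 261, 5, 98]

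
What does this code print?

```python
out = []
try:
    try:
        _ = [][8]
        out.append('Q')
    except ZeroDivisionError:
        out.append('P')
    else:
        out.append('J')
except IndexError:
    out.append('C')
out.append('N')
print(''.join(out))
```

Execution trace: 'C' (outer except IndexError) → 'N' (after the try/except). Output: CN

Answer: CN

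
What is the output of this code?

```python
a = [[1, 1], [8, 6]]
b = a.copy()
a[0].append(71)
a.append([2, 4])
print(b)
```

Key concept: shallow copy with nested lists.
Step by step:
`a = [[1, 1], [8, 6]]` → a = [[1, 1], [8, 6]]
`b = a.copy()` → b = [[1, 1], [8, 6]]
`a[0].append(71)` → a = [[1, 1, 71], [8, 6]]; b = [[1, 1, 71], [8, 6]]
`a.append([2, 4])` → a = [[1, 1, 71], [8, 6], [2, 4]]
`print(b)` → prints [[1, 1, 71], [8, 6]]

Answer: [[1, 1, 71], [8, 6]]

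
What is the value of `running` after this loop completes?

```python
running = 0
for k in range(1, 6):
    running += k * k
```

Sum of squares 1² to 5² = 55
`running` takes the values: 0 → 1 → 5 → 14 → 30 → 55

Answer: 55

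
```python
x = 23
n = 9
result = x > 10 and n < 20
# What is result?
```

Trace:
`x = 23` → x = 23
`n = 9` → n = 9
`result = x > 10 and n < 20` → result = True
So result = True

Answer: True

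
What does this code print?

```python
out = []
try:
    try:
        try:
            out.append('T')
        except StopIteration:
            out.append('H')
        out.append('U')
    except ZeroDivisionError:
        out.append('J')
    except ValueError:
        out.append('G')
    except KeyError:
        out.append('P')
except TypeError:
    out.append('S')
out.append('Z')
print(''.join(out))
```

Execution trace: 'T' (inner try body, no exception) → 'U' (try body, no exception) → 'Z' (after the try/except). Output: TUZ

Answer: TUZ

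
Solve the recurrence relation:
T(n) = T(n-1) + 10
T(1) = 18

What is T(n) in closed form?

Unrolling: T(n) = T(1) + 10·(n-1) = 18 + 10(n-1) = 10n + 8.

Answer: T(n) = 10n + 8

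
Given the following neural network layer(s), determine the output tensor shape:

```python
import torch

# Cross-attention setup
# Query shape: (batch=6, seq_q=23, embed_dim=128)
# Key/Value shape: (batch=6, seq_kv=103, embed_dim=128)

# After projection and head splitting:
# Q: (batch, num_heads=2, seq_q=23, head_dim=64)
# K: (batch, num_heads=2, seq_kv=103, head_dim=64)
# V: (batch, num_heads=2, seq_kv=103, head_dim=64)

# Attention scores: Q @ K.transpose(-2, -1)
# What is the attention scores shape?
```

Input: (6, 23, 128) -> Output: (6, 2, 23, 103)

Answer: (6, 2, 23, 103)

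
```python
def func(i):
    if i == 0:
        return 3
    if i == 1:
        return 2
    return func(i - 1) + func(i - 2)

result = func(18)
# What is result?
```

Build up from base cases: func(0)=3, func(1)=2, func(2)=5, func(3)=7, func(4)=12, func(5)=19, func(6)=31, ..., func(18)=9959

Answer: 9959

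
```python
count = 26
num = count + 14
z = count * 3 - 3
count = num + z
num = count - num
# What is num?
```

Trace:
`count = 26` → count = 26
`num = count + 14` → num = 40
`z = count * 3 - 3` → z = 75
`count = num + z` → count = 115
`num = count - num` → num = 75
So num = 75

Answer: 75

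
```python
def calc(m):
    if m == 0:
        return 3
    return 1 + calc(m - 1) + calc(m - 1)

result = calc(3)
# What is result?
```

calc(m) = 1 + 2·calc(m-1), calc(0)=3. Closed form: (3+1)·2^3 - 1 = 31.

Answer: 31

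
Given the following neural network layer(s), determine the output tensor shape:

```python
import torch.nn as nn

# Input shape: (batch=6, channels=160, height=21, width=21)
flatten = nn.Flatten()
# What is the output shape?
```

Input: (6, 160, 21, 21) -> Output: (6, 70560)

Answer: (6, 70560)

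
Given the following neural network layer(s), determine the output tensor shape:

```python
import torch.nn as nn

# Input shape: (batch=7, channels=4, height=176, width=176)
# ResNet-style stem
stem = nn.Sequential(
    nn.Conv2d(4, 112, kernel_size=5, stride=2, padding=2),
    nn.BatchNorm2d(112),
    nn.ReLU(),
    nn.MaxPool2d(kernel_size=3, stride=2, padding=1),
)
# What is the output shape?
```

Input: (7, 4, 176, 176) -> after Conv2d 5x5 stride=2: (7, 112, 88, 88) -> Output: (7, 112, 44, 44)

Answer: (7, 112, 44, 44)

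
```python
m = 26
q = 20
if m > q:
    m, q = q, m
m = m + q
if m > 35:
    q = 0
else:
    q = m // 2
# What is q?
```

Trace:
`m = 26` → m = 26
`q = 20` → q = 20
`if m > q: ...` → m > q is True → m = 20; q = 26
`m = m + q` → m = 46
`if m > 35: ...` → m > 35 is True → q = 0
So q = 0

Answer: 0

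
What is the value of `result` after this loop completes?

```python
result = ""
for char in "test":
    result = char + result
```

Reverse 'test'
`result` takes the values: "" → "t" → "et" → "set" → "tset"

Answer: "tset"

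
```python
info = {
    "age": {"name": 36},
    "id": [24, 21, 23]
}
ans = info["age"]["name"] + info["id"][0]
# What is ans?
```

Trace:
`info = { ...` → info = {'age': {'name': 36}, 'id': [24, 21, 23]}
`ans = info["age"]["name"] + info["id"][0]` → ans = 60
So ans = 60

Answer: 60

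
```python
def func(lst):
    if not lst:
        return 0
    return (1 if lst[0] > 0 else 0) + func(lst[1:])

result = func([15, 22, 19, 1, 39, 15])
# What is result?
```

Count of positive elements in [15, 22, 19, 1, 39, 15] = 6

Answer: 6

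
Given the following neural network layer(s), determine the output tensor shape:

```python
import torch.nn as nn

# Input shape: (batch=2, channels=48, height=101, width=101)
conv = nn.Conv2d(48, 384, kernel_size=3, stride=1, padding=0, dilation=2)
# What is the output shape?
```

Input: (2, 48, 101, 101) -> Output: (2, 384, 97, 97)

Answer: (2, 384, 97, 97)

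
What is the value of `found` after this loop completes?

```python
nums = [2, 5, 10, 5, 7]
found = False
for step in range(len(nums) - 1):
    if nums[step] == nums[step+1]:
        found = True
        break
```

Check consecutive duplicates in [2, 5, 10, 5, 7]
`found` takes the values: False

Answer: False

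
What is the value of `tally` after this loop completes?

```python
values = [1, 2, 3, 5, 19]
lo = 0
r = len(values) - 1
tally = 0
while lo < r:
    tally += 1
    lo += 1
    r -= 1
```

Iterations until pointers meet (list length 5)
`tally` takes the values: 0 → 1 → 2

Answer: 2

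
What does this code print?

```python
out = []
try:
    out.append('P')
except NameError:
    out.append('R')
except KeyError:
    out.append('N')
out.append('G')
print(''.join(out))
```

Execution trace: 'P' (try body, no exception) → 'G' (after the try/except). Output: PG

Answer: PG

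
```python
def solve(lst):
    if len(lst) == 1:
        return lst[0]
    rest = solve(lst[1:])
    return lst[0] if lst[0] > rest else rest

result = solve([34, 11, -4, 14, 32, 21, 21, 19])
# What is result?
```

Recursive max over [34, 11, -4, 14, 32, 21, 21, 19] = 34

Answer: 34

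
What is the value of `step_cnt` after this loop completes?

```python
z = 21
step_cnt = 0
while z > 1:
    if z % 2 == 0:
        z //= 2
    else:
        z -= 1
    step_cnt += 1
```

Steps to reduce 21 to 1
`step_cnt` takes the values: 0 → 1 → 2 → 3 → 4 → 5 → 6

Answer: 6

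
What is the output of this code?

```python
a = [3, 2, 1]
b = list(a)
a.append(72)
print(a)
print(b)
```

Key concept: list() constructor creates copy.
Step by step:
`a = [3, 2, 1]` → a = [3, 2, 1]
`b = list(a)` → b = [3, 2, 1]
`a.append(72)` → a = [3, 2, 1, 72]
`print(a)` → prints [3, 2, 1, 72]
`print(b)` → prints [3, 2, 1]

Answer:
[3, 2, 1, 72]
[3, 2, 1]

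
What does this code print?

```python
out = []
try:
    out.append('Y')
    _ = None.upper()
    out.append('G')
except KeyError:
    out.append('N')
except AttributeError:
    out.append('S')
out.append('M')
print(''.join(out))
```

Execution trace: 'Y' (try body) → 'S' (except AttributeError) → 'M' (after the try/except). Output: YSM

Answer: YSM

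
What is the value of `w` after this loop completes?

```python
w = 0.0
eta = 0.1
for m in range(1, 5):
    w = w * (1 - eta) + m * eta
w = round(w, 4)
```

Moving average with lr=0.1
`w` takes the values: 0.0 → 0.1 → 0.29 → 0.561 → 0.9049

Answer: 0.9049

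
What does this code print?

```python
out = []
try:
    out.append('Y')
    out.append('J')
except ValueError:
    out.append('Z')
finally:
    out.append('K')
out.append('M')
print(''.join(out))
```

Execution trace: 'Y' (try body) → 'J' (try body, no exception) → 'K' (finally) → 'M' (after the try/except). Output: YJKM

Answer: YJKM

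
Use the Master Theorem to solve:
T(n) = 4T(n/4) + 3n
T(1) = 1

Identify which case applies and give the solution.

a=4, b=4, f(n)=3n. log_4(4) = 1. Since c=1 = 1, Case 2 applies: T(n) = Θ(n^log_b(a) · log n) = O(n log n).

Answer: O(n log n) - Case 2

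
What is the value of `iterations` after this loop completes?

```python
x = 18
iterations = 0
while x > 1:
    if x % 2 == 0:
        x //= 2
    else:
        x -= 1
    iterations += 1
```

Steps to reduce 18 to 1
`iterations` takes the values: 0 → 1 → 2 → 3 → 4 → 5

Answer: 5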